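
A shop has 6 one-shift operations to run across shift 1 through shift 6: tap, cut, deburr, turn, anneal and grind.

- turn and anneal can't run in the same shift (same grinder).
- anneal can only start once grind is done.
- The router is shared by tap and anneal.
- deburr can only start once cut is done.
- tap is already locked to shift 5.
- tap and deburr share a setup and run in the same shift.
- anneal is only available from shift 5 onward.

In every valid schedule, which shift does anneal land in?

shift 6

anneal's window is shift 5–shift 6.
tap is fixed at shift 5, and anneal can't share a shift with tap.
So anneal must be shift 6.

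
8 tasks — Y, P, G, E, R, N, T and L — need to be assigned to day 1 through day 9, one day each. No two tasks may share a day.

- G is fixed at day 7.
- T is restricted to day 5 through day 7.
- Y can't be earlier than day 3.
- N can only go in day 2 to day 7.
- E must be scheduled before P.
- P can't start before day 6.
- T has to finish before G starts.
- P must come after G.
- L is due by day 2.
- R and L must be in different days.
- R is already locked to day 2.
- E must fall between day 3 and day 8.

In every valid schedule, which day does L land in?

day 1

L's window is day 1–day 2.
R is fixed at day 2, and L can't share a day with R.
So L must be day 1.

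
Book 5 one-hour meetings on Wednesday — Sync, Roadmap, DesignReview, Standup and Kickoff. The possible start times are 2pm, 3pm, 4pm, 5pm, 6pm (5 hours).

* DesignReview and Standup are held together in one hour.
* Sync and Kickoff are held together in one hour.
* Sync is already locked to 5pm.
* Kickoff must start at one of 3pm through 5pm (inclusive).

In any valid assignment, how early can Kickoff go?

Kickoff is available from 3pm; Kickoff must be in the same hour as Sync, which can't be before 5pm, so Kickoff is at least 5pm; Kickoff's own window allows nothing later than 5pm.
Kickoff at 5pm is achievable: Standup -> 2pm; DesignReview -> 2pm; Roadmap -> 2pm; Sync -> 5pm; Kickoff -> 5pm.

5pm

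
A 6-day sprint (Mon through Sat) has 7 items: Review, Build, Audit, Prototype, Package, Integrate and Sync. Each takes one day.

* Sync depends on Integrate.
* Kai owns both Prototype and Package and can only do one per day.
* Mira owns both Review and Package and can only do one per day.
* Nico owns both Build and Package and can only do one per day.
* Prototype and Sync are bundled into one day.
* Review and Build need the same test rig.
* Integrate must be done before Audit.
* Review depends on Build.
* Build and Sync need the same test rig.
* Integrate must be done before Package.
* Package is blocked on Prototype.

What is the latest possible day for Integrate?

Downstream work caps Integrate at Thu.
Integrate at Thu is achievable: Build in Mon, Sync in Fri, Package in Sat, Audit in Fri, Prototype in Fri, Integrate in Thu, Review in Tue.

Thu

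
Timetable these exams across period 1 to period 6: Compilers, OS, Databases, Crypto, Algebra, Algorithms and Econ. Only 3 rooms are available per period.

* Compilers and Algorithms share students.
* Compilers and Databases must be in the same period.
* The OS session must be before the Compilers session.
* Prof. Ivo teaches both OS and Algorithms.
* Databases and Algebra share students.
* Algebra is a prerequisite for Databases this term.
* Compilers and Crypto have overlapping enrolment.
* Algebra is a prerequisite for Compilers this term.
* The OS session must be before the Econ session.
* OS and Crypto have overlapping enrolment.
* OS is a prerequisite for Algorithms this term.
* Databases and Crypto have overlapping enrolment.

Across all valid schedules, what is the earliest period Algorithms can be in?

period 2

Precedence pushes Algorithms to at least period 2.
Algorithms at period 2 is achievable: Crypto in period 2; Econ in period 2; Compilers in period 3; OS in period 1; Algebra in period 1; Algorithms in period 2; Databases in period 3.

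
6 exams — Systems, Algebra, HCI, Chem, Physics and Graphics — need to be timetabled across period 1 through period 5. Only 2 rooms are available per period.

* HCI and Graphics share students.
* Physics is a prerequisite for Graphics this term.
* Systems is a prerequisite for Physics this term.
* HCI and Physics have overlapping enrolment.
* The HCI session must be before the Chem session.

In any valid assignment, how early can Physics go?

Precedence pushes Physics to at least period 2; downstream work caps Physics at period 4.
Physics at period 2 is achievable: HCI=period 1; Algebra=period 3; Systems=period 1; Chem=period 2; Graphics=period 3; Physics=period 2.

period 2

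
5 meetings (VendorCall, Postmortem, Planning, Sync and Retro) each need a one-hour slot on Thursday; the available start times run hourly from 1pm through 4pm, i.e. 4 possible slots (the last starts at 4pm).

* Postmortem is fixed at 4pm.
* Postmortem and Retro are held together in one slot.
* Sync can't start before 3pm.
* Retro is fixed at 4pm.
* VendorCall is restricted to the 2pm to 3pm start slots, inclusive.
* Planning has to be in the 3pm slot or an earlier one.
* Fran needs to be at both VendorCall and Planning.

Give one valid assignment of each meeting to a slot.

Postmortem in 4pm, Retro in 4pm, Sync in 3pm, Planning in 1pm, VendorCall in 2pm

Checking: VendorCall(2pm) != Planning(1pm); Postmortem = Retro = 4pm; Retro=4pm in [4pm,4pm]; Sync=3pm in [3pm,4pm]; Planning=1pm in [1pm,3pm]; Postmortem=4pm in [4pm,4pm]; VendorCall=2pm in [2pm,3pm].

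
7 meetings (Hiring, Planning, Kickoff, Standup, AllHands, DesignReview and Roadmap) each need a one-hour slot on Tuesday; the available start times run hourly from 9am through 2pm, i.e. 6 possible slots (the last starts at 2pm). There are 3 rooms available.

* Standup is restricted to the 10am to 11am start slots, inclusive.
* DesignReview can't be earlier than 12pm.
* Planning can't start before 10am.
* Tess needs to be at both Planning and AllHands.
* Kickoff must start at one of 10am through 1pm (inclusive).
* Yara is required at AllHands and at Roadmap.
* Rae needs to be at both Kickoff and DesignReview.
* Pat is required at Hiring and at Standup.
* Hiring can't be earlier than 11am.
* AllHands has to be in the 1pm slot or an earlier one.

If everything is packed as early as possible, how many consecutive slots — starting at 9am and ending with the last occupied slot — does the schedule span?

With at most 3 per slot and 7 meetings, at least 3 slots are needed.
DesignReview can't be placed before 12pm — that is slot 4 counting from 9am — so the schedule must run through at least 4 slots.
4 works (last occupied slot: 12pm): for example AllHands in 9am, Kickoff in 10am, Standup in 10am, Roadmap in 11am, Hiring in 11am, DesignReview in 12pm, Planning in 10am.

4 slots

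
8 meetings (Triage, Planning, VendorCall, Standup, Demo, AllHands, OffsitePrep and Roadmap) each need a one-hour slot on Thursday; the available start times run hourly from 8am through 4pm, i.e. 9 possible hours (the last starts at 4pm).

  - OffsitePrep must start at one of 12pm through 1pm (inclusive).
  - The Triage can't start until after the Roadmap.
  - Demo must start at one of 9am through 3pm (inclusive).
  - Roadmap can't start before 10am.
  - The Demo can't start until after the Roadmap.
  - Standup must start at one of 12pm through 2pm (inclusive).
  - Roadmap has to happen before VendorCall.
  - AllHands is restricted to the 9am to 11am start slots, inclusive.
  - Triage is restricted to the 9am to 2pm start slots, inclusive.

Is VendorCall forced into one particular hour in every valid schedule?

VendorCall can be 11am (e.g. Planning -> 8am; AllHands -> 9am; Demo -> 11am; OffsitePrep -> 12pm; VendorCall -> 11am; Standup -> 12pm; Triage -> 11am; Roadmap -> 10am) or 12pm (e.g. Planning=8am, Standup=12pm, VendorCall=12pm, OffsitePrep=12pm, Triage=11am, AllHands=9am, Roadmap=10am, Demo=11am).

No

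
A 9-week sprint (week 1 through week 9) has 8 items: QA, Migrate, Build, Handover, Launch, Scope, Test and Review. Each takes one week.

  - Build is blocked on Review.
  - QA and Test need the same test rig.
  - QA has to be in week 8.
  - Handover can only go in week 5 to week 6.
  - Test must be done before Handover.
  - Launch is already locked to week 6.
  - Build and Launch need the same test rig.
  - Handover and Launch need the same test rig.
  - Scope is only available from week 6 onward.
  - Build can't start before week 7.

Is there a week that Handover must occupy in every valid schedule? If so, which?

Handover's window is week 5–week 6.
Launch is fixed at week 6, and Handover can't share a week with Launch.
So Handover must be week 5.

week 5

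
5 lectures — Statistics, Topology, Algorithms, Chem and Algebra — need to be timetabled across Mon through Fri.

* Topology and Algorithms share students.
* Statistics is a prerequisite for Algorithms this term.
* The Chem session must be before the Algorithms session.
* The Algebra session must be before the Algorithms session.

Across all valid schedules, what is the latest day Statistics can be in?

Downstream work caps Statistics at Thu.
Statistics at Thu is achievable: Statistics in Thu, Algebra in Mon, Topology in Mon, Algorithms in Fri, Chem in Mon.

Thu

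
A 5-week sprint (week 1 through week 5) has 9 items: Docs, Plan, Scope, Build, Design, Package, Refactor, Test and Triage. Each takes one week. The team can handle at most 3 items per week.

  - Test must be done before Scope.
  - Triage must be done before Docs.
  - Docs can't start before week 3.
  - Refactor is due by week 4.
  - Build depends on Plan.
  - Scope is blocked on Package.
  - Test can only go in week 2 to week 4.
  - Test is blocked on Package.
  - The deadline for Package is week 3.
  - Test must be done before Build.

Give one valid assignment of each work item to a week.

Design in week 2, Build in week 3, Plan in week 1, Test in week 2, Refactor in week 1, Scope in week 3, Triage in week 2, Package in week 1, Docs in week 3

Checking: Package(week 1) before Scope(week 3); Plan(week 1) before Build(week 3); Triage(week 2) before Docs(week 3); Test(week 2) before Build(week 3); Test(week 2) before Scope(week 3); Package(week 1) before Test(week 2); Test=week 2 in [week 2,week 4]; Package=week 1 in [week 1,week 3]; Refactor=week 1 in [week 1,week 4]; Docs=week 3 in [week 3,week 5]; max 3 per week (cap 3).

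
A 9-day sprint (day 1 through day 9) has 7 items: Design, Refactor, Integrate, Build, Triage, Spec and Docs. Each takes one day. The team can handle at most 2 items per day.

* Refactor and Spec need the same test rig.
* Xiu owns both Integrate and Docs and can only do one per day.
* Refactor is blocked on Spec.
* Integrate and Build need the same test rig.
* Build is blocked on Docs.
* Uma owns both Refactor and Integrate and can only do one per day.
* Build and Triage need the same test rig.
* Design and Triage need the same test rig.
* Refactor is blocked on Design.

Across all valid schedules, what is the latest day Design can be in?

day 8

Downstream work caps Design at day 8.
Design at day 8 is achievable: Refactor in day 9, Build in day 2, Triage in day 3, Integrate in day 3, Spec in day 1, Docs in day 1, Design in day 8.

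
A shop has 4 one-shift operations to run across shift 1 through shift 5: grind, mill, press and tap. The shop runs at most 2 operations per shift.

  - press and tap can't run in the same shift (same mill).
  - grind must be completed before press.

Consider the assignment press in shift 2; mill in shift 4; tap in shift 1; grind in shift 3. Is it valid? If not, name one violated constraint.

No. grind must be completed before press is not satisfied.

press and tap can't run in the same shift (same mill) — holds.
The shop runs at most 2 operations per shift — holds.
grind must be completed before press — violated.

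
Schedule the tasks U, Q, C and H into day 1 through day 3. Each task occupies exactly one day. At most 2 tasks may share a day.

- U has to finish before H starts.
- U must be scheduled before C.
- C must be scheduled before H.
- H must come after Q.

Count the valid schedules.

2

Enumerating: U in day 1; C in day 2; H in day 3; Q in day 1 | U -> day 1, C -> day 2, H -> day 3, Q -> day 2.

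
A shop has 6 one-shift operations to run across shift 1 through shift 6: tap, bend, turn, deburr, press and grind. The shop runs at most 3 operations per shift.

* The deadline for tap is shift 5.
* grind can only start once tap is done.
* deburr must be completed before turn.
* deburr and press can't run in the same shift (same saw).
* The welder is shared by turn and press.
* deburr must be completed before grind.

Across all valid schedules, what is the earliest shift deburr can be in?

shift 1

Downstream work caps deburr at shift 5.
deburr at shift 1 is achievable: tap=shift 1, grind=shift 2, press=shift 3, bend=shift 1, deburr=shift 1, turn=shift 2.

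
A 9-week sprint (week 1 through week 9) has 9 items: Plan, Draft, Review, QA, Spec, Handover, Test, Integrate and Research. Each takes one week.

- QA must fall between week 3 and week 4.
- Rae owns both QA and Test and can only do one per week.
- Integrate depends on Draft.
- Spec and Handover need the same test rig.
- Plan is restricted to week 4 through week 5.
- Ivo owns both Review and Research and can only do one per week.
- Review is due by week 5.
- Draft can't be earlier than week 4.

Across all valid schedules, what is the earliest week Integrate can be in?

week 5

Precedence pushes Integrate to at least week 5.
Integrate at week 5 is achievable: QA=week 3, Review=week 1, Handover=week 2, Draft=week 4, Test=week 1, Spec=week 1, Plan=week 4, Integrate=week 5, Research=week 2.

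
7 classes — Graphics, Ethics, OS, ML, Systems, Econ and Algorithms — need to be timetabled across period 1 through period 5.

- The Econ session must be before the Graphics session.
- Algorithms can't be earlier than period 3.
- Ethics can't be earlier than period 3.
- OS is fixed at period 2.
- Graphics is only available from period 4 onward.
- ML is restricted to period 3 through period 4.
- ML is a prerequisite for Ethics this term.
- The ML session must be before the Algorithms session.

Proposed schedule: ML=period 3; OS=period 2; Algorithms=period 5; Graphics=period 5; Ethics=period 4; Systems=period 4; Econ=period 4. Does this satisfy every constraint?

Yes

ML is a prerequisite for Ethics this term — holds.
ML is restricted to period 3 through period 4 — holds.
The Econ session must be before the Graphics session — holds.
The ML session must be before the Algorithms session — holds.
Ethics can't be earlier than period 3 — holds.
Graphics is only available from period 4 onward — holds.
OS is fixed at period 2 — holds.
Algorithms can't be earlier than period 3 — holds.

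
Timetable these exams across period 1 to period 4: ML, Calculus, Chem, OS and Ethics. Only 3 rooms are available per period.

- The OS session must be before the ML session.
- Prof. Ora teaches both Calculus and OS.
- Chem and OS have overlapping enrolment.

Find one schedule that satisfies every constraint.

Chem -> period 2; Calculus -> period 2; OS -> period 1; ML -> period 2; Ethics -> period 1

Checking: OS(period 1) before ML(period 2); Calculus(period 2) != OS(period 1); Chem(period 2) != OS(period 1); max 3 per period (cap 3).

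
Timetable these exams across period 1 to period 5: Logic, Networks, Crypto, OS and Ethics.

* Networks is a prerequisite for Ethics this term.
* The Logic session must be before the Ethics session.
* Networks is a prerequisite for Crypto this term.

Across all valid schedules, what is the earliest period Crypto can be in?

Precedence pushes Crypto to at least period 2.
Crypto at period 2 is achievable: Logic in period 1; OS in period 1; Ethics in period 2; Networks in period 1; Crypto in period 2.

period 2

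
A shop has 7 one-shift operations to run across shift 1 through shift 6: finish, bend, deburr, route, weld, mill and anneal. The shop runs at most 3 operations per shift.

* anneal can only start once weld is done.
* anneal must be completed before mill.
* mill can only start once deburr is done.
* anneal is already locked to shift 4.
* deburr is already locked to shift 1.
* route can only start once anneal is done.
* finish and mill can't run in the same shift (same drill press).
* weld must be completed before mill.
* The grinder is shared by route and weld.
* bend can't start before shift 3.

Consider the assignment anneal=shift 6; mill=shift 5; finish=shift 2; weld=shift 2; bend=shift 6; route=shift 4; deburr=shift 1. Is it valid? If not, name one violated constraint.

No. route can only start once anneal is done is not satisfied.

mill can only start once deburr is done — holds.
anneal must be completed before mill — violated.
anneal can only start once weld is done — holds.
bend can't start before shift 3 — holds.
weld must be completed before mill — holds.
deburr is already locked to shift 1 — holds.
finish and mill can't run in the same shift (same drill press) — holds.
The shop runs at most 3 operations per shift — holds.
The grinder is shared by route and weld — holds.
route can only start once anneal is done — violated.
anneal is already locked to shift 4 — violated.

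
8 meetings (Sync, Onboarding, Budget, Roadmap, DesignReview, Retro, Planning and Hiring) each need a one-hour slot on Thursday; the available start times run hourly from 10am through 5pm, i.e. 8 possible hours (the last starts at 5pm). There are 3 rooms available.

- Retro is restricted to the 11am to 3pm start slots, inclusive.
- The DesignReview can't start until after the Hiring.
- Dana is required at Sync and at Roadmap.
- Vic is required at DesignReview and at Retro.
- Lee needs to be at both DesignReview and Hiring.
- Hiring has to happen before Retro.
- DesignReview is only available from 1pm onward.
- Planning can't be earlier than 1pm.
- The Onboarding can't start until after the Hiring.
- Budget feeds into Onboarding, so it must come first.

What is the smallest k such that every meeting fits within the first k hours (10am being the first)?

4 hours

The precedence chain requires at least 2 distinct hours.
With at most 3 per hour and 8 meetings, at least 3 hours are needed.
DesignReview can't be placed before 1pm — that is hour 4 counting from 10am — so the schedule must run through at least 4 hours.
4 works (last occupied hour: 1pm): for example Onboarding -> 11am, DesignReview -> 1pm, Sync -> 10am, Roadmap -> 11am, Planning -> 1pm, Retro -> 11am, Hiring -> 10am, Budget -> 10am.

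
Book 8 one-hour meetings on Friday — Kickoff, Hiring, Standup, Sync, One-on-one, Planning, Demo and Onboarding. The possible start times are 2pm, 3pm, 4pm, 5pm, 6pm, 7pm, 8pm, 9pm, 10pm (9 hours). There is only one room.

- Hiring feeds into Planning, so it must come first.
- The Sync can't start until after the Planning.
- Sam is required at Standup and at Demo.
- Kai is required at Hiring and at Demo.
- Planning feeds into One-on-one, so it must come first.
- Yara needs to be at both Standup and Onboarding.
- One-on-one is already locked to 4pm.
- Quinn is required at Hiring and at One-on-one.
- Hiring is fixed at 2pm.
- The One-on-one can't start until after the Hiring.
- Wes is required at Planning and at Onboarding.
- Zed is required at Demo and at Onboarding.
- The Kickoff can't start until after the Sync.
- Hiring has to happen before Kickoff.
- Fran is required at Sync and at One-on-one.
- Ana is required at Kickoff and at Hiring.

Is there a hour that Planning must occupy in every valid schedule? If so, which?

Hiring is fixed at 2pm and must come before Planning, so Planning is at least 3pm.
One-on-one is fixed at 4pm and must come after Planning, so Planning is at most 3pm.
So Planning must be 3pm.

3pm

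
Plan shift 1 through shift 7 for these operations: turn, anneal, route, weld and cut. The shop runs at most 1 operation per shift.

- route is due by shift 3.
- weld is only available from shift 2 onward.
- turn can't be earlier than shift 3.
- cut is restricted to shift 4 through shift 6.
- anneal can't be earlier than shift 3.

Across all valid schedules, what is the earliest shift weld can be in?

shift 2

Weld is available from shift 2.
weld at shift 2 is achievable: weld -> shift 2, turn -> shift 3, anneal -> shift 5, cut -> shift 4, route -> shift 1.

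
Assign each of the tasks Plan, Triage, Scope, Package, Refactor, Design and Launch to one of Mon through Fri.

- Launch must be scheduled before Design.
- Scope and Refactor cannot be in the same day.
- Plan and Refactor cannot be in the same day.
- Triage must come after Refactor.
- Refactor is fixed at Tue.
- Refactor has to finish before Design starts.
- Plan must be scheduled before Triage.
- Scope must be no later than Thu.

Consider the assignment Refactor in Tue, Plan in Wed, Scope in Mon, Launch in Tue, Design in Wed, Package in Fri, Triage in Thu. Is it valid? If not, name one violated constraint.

Launch must be scheduled before Design — holds.
Plan must be scheduled before Triage — holds.
Plan and Refactor cannot be in the same day — holds.
Triage must come after Refactor — holds.
Scope and Refactor cannot be in the same day — holds.
Refactor has to finish before Design starts — holds.
Refactor is fixed at Tue — holds.
Scope must be no later than Thu — holds.

Valid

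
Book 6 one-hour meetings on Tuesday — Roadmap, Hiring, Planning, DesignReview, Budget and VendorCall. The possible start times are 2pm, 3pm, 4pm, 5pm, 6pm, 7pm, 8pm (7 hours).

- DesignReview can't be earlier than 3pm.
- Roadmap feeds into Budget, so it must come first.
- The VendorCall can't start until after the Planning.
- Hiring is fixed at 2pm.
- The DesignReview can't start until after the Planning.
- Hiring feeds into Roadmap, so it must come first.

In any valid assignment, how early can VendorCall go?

3pm

Precedence pushes VendorCall to at least 3pm.
VendorCall at 3pm is achievable: Roadmap -> 3pm, Budget -> 4pm, Hiring -> 2pm, VendorCall -> 3pm, Planning -> 2pm, DesignReview -> 3pm.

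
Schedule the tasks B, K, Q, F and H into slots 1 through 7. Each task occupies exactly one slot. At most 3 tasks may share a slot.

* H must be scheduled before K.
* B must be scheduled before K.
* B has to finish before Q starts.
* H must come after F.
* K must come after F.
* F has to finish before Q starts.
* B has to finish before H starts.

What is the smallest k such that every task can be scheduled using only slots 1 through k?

The precedence chain requires at least 3 distinct slots.
With at most 3 per slot and 5 tasks, at least 2 slots are needed.
3 works (last occupied slot: 3): for example B -> 1, H -> 2, K -> 3, Q -> 2, F -> 1.

3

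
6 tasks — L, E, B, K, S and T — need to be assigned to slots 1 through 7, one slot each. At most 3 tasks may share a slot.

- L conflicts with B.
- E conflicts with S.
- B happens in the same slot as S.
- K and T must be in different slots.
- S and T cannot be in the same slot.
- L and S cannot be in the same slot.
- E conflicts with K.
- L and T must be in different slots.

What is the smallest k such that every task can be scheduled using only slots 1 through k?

With at most 3 per slot and 6 tasks, at least 2 slots are needed.
Could 2 slots be enough, i.e. nothing placed later than 2? No: L, B and T must all be in different slots (L/B can't share; L/T can't share; B/T can't share), but only 2 slots are available: 3 tasks can't fit in 2 distinct slots.
So 2 slots is not enough.
3 works (last occupied slot: 3): for example E=1; L=1; K=2; B=2; S=2; T=3.

3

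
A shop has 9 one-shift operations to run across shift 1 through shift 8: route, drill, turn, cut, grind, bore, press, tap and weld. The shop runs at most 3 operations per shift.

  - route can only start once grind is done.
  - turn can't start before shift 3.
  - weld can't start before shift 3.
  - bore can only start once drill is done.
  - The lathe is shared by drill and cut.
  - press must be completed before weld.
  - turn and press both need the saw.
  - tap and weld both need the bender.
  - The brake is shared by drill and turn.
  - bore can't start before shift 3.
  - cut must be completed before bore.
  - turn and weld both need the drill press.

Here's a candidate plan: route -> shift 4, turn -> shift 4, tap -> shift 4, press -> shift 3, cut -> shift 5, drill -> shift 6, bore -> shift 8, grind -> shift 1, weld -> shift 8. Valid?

Valid

route can only start once grind is done — holds.
bore can't start before shift 3 — holds.
weld can't start before shift 3 — holds.
turn and press both need the saw — holds.
press must be completed before weld — holds.
bore can only start once drill is done — holds.
cut must be completed before bore — holds.
The lathe is shared by drill and cut — holds.
tap and weld both need the bender — holds.
turn and weld both need the drill press — holds.
The shop runs at most 3 operations per shift — holds.
The brake is shared by drill and turn — holds.
turn can't start before shift 3 — holds.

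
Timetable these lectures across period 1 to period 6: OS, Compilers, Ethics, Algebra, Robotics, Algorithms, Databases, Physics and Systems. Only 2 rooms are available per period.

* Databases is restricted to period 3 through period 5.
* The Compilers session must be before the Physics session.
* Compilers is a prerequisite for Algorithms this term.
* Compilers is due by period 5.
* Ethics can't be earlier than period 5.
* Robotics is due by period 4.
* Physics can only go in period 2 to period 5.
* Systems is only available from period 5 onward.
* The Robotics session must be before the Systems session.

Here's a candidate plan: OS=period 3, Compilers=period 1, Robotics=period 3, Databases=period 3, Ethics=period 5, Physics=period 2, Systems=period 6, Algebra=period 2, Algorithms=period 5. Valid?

Robotics is due by period 4 — holds.
Only 2 rooms are available per period — violated.
The Robotics session must be before the Systems session — holds.
The Compilers session must be before the Physics session — holds.
Physics can only go in period 2 to period 5 — holds.
Compilers is due by period 5 — holds.
Systems is only available from period 5 onward — holds.
Compilers is a prerequisite for Algorithms this term — holds.
Databases is restricted to period 3 through period 5 — holds.
Ethics can't be earlier than period 5 — holds.

No — it violates: Only 2 rooms are available per period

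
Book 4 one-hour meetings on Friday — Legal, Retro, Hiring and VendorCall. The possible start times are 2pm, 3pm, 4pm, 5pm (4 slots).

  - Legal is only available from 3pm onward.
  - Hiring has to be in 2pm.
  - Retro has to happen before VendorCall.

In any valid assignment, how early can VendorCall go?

Precedence pushes VendorCall to at least 3pm.
VendorCall at 3pm is achievable: Legal in 3pm, VendorCall in 3pm, Retro in 2pm, Hiring in 2pm.

3pm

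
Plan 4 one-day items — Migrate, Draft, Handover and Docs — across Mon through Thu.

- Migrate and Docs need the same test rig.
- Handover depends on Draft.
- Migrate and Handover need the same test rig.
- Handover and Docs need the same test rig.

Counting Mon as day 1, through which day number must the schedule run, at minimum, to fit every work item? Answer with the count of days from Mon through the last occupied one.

3

The precedence chain requires at least 2 distinct days.
Could 2 days be enough, i.e. nothing placed later than Tue? No: Handover must come after Draft (at Mon or later) → {Tue}; Docs can't share with Handover (Tue) → {Mon}; Migrate can't share with Docs (Mon) → {Tue}; Handover can't share with Migrate (Tue) → nothing is left.
So 2 days is not enough.
3 works (last occupied day: Wed): for example Handover -> Tue, Docs -> Wed, Draft -> Mon, Migrate -> Mon.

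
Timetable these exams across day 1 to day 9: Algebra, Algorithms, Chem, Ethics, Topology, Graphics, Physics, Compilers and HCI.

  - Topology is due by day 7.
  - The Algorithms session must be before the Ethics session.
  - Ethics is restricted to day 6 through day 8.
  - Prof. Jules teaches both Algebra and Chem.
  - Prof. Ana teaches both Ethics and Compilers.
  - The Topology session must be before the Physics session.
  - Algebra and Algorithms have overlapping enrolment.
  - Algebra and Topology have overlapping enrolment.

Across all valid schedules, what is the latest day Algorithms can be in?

Downstream work caps Algorithms at day 7.
Algorithms at day 7 is achievable: Compilers=day 1, Topology=day 1, HCI=day 1, Chem=day 1, Ethics=day 8, Algebra=day 2, Physics=day 2, Algorithms=day 7, Graphics=day 1.

day 7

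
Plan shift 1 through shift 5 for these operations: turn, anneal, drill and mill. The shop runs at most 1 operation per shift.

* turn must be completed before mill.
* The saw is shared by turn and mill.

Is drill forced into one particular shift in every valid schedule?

No

drill can be shift 1 (e.g. anneal -> shift 4; drill -> shift 1; turn -> shift 2; mill -> shift 3) or shift 2 (e.g. drill -> shift 2; mill -> shift 3; anneal -> shift 4; turn -> shift 1).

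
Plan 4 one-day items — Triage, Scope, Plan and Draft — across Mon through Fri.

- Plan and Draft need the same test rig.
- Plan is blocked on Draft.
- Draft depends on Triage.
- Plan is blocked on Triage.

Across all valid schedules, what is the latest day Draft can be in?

Precedence pushes Draft to at least Tue; downstream work caps Draft at Thu.
Draft at Thu is achievable: Scope=Mon, Triage=Mon, Draft=Thu, Plan=Fri.

Thu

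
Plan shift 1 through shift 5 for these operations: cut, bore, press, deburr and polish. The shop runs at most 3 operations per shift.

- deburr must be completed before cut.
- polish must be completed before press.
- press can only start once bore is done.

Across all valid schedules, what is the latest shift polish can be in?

shift 4

Downstream work caps polish at shift 4.
polish at shift 4 is achievable: press in shift 5; cut in shift 2; polish in shift 4; bore in shift 1; deburr in shift 1.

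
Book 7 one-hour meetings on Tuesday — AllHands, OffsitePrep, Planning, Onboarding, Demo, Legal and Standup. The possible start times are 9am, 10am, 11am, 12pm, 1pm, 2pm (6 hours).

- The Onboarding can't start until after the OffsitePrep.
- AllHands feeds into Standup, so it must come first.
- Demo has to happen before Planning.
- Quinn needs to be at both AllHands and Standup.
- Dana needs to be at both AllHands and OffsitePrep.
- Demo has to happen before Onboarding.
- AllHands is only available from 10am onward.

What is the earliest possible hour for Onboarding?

Precedence pushes Onboarding to at least 10am.
Onboarding at 10am is achievable: OffsitePrep in 9am, Standup in 11am, Legal in 9am, Demo in 9am, AllHands in 10am, Onboarding in 10am, Planning in 10am.

10am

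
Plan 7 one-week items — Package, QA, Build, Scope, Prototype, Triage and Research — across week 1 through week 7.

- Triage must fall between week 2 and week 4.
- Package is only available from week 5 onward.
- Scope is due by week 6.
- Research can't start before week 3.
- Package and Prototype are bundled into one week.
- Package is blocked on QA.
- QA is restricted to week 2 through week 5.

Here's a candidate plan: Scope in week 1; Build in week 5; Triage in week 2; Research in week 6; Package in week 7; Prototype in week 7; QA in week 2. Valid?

Yes

Package is blocked on QA — holds.
Package is only available from week 5 onward — holds.
Package and Prototype are bundled into one week — holds.
QA is restricted to week 2 through week 5 — holds.
Scope is due by week 6 — holds.
Research can't start before week 3 — holds.
Triage must fall between week 2 and week 4 — holds.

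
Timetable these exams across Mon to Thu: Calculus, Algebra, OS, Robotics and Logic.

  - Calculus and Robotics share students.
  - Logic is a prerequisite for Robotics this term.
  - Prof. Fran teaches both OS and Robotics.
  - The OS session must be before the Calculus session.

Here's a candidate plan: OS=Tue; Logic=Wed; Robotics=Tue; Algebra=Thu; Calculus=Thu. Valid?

Calculus and Robotics share students — holds.
Logic is a prerequisite for Robotics this term — violated.
Prof. Fran teaches both OS and Robotics — violated.
The OS session must be before the Calculus session — holds.

Invalid. Logic is a prerequisite for Robotics this term.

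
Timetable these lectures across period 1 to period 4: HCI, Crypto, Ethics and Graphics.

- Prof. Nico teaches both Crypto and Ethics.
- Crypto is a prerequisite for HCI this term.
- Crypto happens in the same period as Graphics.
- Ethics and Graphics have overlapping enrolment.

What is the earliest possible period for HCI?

Precedence pushes HCI to at least period 2.
HCI at period 2 is achievable: HCI=period 2, Crypto=period 1, Graphics=period 1, Ethics=period 2.

period 2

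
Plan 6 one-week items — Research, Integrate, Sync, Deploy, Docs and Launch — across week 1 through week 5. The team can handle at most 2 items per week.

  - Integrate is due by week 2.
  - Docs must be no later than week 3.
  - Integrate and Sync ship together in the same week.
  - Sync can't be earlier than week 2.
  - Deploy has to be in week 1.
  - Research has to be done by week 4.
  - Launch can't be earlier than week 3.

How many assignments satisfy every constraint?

14

Splitting on Research: it can be week 1 (3), week 3 (5), week 4 (6). Listing each branch's schedules as (Integrate, Sync, Deploy, Docs, Launch) by week number:
Research=week 1: (2,2,1,3,3) (2,2,1,3,4) (2,2,1,3,5) — 3.
Research=week 3: (2,2,1,1,3) (2,2,1,1,4) (2,2,1,1,5) (2,2,1,3,4) (2,2,1,3,5) — 5.
Research=week 4: (2,2,1,1,3) (2,2,1,1,4) (2,2,1,1,5) (2,2,1,3,3) (2,2,1,3,4) (2,2,1,3,5) — 6.
Summing: 3 + 5 + 6 = 14.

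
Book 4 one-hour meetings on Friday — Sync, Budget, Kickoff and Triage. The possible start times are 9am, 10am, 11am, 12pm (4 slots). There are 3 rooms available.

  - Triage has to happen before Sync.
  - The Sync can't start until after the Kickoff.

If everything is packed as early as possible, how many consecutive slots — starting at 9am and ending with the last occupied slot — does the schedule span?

2 slots

The precedence chain requires at least 2 distinct slots.
With at most 3 per slot and 4 meetings, at least 2 slots are needed.
2 works (last occupied slot: 10am): for example Sync=10am, Budget=9am, Triage=9am, Kickoff=9am.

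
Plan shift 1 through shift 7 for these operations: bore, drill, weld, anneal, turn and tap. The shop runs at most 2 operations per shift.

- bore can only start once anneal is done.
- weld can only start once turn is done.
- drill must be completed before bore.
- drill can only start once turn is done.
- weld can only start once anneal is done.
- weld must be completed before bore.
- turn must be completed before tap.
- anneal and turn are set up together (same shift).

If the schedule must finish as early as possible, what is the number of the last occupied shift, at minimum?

The precedence chain requires at least 3 distinct shifts.
With at most 2 per shift and 6 operations, at least 3 shifts are needed.
3 works (last occupied shift: shift 3): for example turn=shift 1, weld=shift 2, bore=shift 3, anneal=shift 1, tap=shift 3, drill=shift 2.

3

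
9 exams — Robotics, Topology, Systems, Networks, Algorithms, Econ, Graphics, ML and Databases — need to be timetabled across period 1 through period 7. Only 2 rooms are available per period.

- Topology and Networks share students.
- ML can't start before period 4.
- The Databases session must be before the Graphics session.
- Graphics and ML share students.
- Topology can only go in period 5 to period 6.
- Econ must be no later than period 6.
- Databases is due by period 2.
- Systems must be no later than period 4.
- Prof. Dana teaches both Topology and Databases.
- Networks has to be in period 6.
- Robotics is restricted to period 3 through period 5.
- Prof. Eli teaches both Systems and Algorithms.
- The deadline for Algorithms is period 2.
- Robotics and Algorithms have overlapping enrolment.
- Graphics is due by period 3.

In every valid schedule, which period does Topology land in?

Topology's window is period 5–period 6.
Networks is fixed at period 6, and Topology can't share a period with Networks.
So Topology must be period 5.

period 5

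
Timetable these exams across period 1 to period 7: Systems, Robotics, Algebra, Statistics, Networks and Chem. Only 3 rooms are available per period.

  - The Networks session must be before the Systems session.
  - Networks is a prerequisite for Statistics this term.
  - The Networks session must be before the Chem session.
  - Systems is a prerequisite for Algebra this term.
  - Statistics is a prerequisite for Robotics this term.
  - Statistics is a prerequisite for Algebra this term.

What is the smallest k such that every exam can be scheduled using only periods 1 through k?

The precedence chain requires at least 3 distinct periods.
With at most 3 per period and 6 exams, at least 2 periods are needed.
3 works (last occupied period: period 3): for example Systems in period 2; Algebra in period 3; Chem in period 2; Robotics in period 3; Networks in period 1; Statistics in period 2.

3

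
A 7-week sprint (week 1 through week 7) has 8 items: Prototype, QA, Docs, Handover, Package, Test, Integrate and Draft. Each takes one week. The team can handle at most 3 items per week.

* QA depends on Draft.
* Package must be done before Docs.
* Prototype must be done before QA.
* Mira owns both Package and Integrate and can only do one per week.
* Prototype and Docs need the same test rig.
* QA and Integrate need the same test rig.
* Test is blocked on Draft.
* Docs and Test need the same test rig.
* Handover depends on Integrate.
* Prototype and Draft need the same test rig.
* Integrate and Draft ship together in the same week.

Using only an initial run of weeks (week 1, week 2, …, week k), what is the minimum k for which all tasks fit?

3 weeks

The precedence chain requires at least 2 distinct weeks.
With at most 3 per week and 8 tasks, at least 3 weeks are needed.
3 works (last occupied week: week 3): for example Prototype in week 2; Handover in week 3; Test in week 2; Draft in week 1; QA in week 3; Docs in week 3; Integrate in week 1; Package in week 2.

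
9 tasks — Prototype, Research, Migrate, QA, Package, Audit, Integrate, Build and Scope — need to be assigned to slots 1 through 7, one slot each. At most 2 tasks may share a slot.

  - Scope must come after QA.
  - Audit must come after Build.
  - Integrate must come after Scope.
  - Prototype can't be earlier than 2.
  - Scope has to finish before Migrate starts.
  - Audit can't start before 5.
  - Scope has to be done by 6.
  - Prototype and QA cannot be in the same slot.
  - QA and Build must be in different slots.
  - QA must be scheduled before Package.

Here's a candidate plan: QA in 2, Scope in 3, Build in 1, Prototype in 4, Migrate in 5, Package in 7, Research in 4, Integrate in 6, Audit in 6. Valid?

Scope has to be done by 6 — holds.
Audit must come after Build — holds.
Integrate must come after Scope — holds.
Scope has to finish before Migrate starts — holds.
QA must be scheduled before Package — holds.
At most 2 tasks may share a slot — holds.
Audit can't start before 5 — holds.
Scope must come after QA — holds.
Prototype can't be earlier than 2 — holds.
Prototype and QA cannot be in the same slot — holds.
QA and Build must be in different slots — holds.

Yes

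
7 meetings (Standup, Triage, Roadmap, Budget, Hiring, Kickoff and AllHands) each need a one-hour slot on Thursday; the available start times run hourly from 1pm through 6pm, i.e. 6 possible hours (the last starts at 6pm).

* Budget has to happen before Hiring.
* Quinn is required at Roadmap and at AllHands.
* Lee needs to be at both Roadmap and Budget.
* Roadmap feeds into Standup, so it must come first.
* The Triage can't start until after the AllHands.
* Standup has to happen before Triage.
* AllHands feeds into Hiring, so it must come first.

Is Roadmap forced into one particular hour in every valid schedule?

No

Roadmap can be 1pm (e.g. Hiring=3pm; Triage=3pm; AllHands=2pm; Kickoff=1pm; Budget=2pm; Standup=2pm; Roadmap=1pm) or 2pm (e.g. Kickoff -> 1pm, Triage -> 4pm, Standup -> 3pm, Roadmap -> 2pm, AllHands -> 1pm, Hiring -> 2pm, Budget -> 1pm).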